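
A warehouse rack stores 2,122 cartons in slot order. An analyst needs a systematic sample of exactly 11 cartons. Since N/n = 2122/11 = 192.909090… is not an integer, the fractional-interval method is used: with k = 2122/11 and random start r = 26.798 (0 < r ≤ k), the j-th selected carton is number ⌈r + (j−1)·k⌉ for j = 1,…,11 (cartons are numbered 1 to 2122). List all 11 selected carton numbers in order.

27, 220, 413, 606, 799, 992, 1185, 1378, 1571, 1763, 1956

j=1: r + 0k = 26.798 → ⌈·⌉ = 27
j=2: r + 1k = 219.707090… → ⌈·⌉ = 220
j=3: r + 2k = 412.616181… → ⌈·⌉ = 413
j=4: r + 3k = 605.525272… → ⌈·⌉ = 606
j=5: r + 4k = 798.434363… → ⌈·⌉ = 799
j=6: r + 5k = 991.343454… → ⌈·⌉ = 992
j=7: r + 6k = 1184.252545… → ⌈·⌉ = 1185
j=8: r + 7k = 1377.161636… → ⌈·⌉ = 1378
j=9: r + 8k = 1570.070727… → ⌈·⌉ = 1571
j=10: r + 9k = 1762.979818… → ⌈·⌉ = 1763
j=11: r + 10k = 1955.888909… → ⌈·⌉ = 1956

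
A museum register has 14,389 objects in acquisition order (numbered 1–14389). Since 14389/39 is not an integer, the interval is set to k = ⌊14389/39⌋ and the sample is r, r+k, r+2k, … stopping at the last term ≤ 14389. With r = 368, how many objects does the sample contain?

39

k = ⌊14389/39⌋ = 368
Achieved size = ⌊(14389 − 368)/368⌋ + 1 = ⌊14021/368⌋ + 1 = 38 + 1 = 39
(last selection: 368 + 38×368 = 14352 ≤ 14389; next would be 14720 > 14389)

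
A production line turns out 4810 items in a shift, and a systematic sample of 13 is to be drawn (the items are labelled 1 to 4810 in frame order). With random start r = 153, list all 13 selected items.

153, 523, 893, 1263, 1633, 2003, 2373, 2743, 3113, 3483, 3853, 4223, 4593

k = N/n = 4810/13 = 370
item 1: 153
item 2: 153 + 370 = 523
item 3: 523 + 370 = 893
item 4: 893 + 370 = 1263
item 5: 1263 + 370 = 1633
item 6: 1633 + 370 = 2003
item 7: 2003 + 370 = 2373
item 8: 2373 + 370 = 2743
item 9: 2743 + 370 = 3113
item 10: 3113 + 370 = 3483
item 11: 3483 + 370 = 3853
item 12: 3853 + 370 = 4223
item 13: 4223 + 370 = 4593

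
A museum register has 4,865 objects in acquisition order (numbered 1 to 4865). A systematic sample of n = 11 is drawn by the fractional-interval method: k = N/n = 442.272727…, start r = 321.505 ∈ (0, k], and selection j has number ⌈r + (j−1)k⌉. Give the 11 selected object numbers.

j=1: r + 0k = 321.505 → ⌈·⌉ = 322
j=2: r + 1k = 763.777727… → ⌈·⌉ = 764
j=3: r + 2k = 1206.050454… → ⌈·⌉ = 1207
j=4: r + 3k = 1648.323181… → ⌈·⌉ = 1649
j=5: r + 4k = 2090.595909… → ⌈·⌉ = 2091
j=6: r + 5k = 2532.868636… → ⌈·⌉ = 2533
j=7: r + 6k = 2975.141363… → ⌈·⌉ = 2976
j=8: r + 7k = 3417.414090… → ⌈·⌉ = 3418
j=9: r + 8k = 3859.686818… → ⌈·⌉ = 3860
j=10: r + 9k = 4301.959545… → ⌈·⌉ = 4302
j=11: r + 10k = 4744.232272… → ⌈·⌉ = 4745

322, 764, 1207, 1649, 2091, 2533, 2976, 3418, 3860, 4302, 4745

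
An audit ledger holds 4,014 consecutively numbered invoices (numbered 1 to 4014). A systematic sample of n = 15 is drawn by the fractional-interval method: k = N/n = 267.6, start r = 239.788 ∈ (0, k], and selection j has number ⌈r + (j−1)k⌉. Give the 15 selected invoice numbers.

240, 508, 775, 1043, 1311, 1578, 1846, 2113, 2381, 2649, 2916, 3184, 3451, 3719, 3987

j=1: r + 0k = 239.788 → ⌈·⌉ = 240
j=2: r + 1k = 507.388 → ⌈·⌉ = 508
j=3: r + 2k = 774.988 → ⌈·⌉ = 775
j=4: r + 3k = 1042.588 → ⌈·⌉ = 1043
j=5: r + 4k = 1310.188 → ⌈·⌉ = 1311
j=6: r + 5k = 1577.788 → ⌈·⌉ = 1578
j=7: r + 6k = 1845.388 → ⌈·⌉ = 1846
j=8: r + 7k = 2112.988 → ⌈·⌉ = 2113
j=9: r + 8k = 2380.588 → ⌈·⌉ = 2381
j=10: r + 9k = 2648.188 → ⌈·⌉ = 2649
j=11: r + 10k = 2915.788 → ⌈·⌉ = 2916
j=12: r + 11k = 3183.388 → ⌈·⌉ = 3184
j=13: r + 12k = 3450.988 → ⌈·⌉ = 3451
j=14: r + 13k = 3718.588 → ⌈·⌉ = 3719
j=15: r + 14k = 3986.188 → ⌈·⌉ = 3987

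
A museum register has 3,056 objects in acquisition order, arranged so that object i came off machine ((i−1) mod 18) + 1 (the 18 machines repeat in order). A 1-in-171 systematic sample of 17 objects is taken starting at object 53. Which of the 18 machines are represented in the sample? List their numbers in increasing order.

Consecutive selections differ by k = 171, so their machine numbers differ by 171 mod 18 = 9.
gcd(171, 18) = 9, so the sample visits 18/9 = 2 distinct residues mod 18.
Start 53 is machine 17; the machines hit are 8, 17.

8, 17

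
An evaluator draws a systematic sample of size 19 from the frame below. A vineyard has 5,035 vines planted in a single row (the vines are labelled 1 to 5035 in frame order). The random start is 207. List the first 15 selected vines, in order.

207, 472, 737, 1002, 1267, 1532, 1797, 2062, 2327, 2592, 2857, 3122, 3387, 3652, 3917

k = N/n = 5035/19 = 265
vine 1: 207
vine 2: 207 + 265 = 472
vine 3: 472 + 265 = 737
vine 4: 737 + 265 = 1002
vine 5: 1002 + 265 = 1267
vine 6: 1267 + 265 = 1532
vine 7: 1532 + 265 = 1797
vine 8: 1797 + 265 = 2062
vine 9: 2062 + 265 = 2327
vine 10: 2327 + 265 = 2592
vine 11: 2592 + 265 = 2857
vine 12: 2857 + 265 = 3122
vine 13: 3122 + 265 = 3387
vine 14: 3387 + 265 = 3652
vine 15: 3652 + 265 = 3917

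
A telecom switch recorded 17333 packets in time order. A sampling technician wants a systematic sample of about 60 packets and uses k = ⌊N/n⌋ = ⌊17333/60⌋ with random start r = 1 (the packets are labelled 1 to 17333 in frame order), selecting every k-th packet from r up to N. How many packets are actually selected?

61

k = ⌊17333/60⌋ = 288
Achieved size = ⌊(17333 − 1)/288⌋ + 1 = ⌊17332/288⌋ + 1 = 60 + 1 = 61
(last selection: 1 + 60×288 = 17281 ≤ 17333; next would be 17569 > 17333)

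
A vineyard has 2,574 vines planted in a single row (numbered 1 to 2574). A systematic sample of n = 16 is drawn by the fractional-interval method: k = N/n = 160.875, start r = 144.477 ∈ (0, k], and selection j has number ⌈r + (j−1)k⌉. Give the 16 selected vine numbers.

145, 306, 467, 628, 788, 949, 1110, 1271, 1432, 1593, 1754, 1915, 2075, 2236, 2397, 2558

j=1: r + 0k = 144.477 → ⌈·⌉ = 145
j=2: r + 1k = 305.352 → ⌈·⌉ = 306
j=3: r + 2k = 466.227 → ⌈·⌉ = 467
j=4: r + 3k = 627.102 → ⌈·⌉ = 628
j=5: r + 4k = 787.977 → ⌈·⌉ = 788
j=6: r + 5k = 948.852 → ⌈·⌉ = 949
j=7: r + 6k = 1109.727 → ⌈·⌉ = 1110
j=8: r + 7k = 1270.602 → ⌈·⌉ = 1271
j=9: r + 8k = 1431.477 → ⌈·⌉ = 1432
j=10: r + 9k = 1592.352 → ⌈·⌉ = 1593
j=11: r + 10k = 1753.227 → ⌈·⌉ = 1754
j=12: r + 11k = 1914.102 → ⌈·⌉ = 1915
j=13: r + 12k = 2074.977 → ⌈·⌉ = 2075
j=14: r + 13k = 2235.852 → ⌈·⌉ = 2236
j=15: r + 14k = 2396.727 → ⌈·⌉ = 2397
j=16: r + 15k = 2557.602 → ⌈·⌉ = 2558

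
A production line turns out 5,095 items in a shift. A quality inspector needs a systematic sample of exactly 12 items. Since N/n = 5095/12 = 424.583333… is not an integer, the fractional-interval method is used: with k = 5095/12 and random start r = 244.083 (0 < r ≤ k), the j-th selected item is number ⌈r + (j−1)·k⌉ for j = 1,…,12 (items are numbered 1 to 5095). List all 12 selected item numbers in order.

j=1: r + 0k = 244.083 → ⌈·⌉ = 245
j=2: r + 1k = 668.666333… → ⌈·⌉ = 669
j=3: r + 2k = 1093.249666… → ⌈·⌉ = 1094
j=4: r + 3k = 1517.833 → ⌈·⌉ = 1518
j=5: r + 4k = 1942.416333… → ⌈·⌉ = 1943
j=6: r + 5k = 2366.999666… → ⌈·⌉ = 2367
j=7: r + 6k = 2791.583 → ⌈·⌉ = 2792
j=8: r + 7k = 3216.166333… → ⌈·⌉ = 3217
j=9: r + 8k = 3640.749666… → ⌈·⌉ = 3641
j=10: r + 9k = 4065.333 → ⌈·⌉ = 4066
j=11: r + 10k = 4489.916333… → ⌈·⌉ = 4490
j=12: r + 11k = 4914.499666… → ⌈·⌉ = 4915

245, 669, 1094, 1518, 1943, 2367, 2792, 3217, 3641, 4066, 4490, 4915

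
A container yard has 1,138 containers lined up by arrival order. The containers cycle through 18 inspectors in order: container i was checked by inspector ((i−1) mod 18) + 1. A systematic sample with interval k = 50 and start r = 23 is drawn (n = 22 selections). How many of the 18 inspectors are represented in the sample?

9

Consecutive selections differ by k = 50, so their inspector numbers differ by 50 mod 18 = 14.
gcd(50, 18) = 2, so the sample visits 18/2 = 9 distinct residues mod 18.
Start 23 is inspector 5; the inspectors hit are 1, 3, 5, 7, 9, 11, 13, 15, 17.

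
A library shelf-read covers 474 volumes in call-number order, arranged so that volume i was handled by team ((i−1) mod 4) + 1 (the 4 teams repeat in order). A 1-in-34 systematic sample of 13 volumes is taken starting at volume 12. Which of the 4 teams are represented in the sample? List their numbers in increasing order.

2, 4

Consecutive selections differ by k = 34, so their team numbers differ by 34 mod 4 = 2.
gcd(34, 4) = 2, so the sample visits 4/2 = 2 distinct residues mod 4.
Start 12 is team 4; the teams hit are 2, 4.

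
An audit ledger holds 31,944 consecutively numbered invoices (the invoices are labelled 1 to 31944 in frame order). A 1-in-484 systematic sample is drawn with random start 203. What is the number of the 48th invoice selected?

k = 484
48th selection = r + (48−1)·k = 203 + 47×484 = 203 + 22748 = 22951

22951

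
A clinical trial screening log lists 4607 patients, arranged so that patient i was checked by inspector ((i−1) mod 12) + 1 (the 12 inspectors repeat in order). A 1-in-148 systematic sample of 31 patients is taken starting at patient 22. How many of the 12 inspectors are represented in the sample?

3

Consecutive selections differ by k = 148, so their inspector numbers differ by 148 mod 12 = 4.
gcd(148, 12) = 4, so the sample visits 12/4 = 3 distinct residues mod 12.
Start 22 is inspector 10; the inspectors hit are 2, 6, 10.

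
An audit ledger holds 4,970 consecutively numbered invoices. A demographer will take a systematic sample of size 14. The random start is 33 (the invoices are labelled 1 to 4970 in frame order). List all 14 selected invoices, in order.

k = N/n = 4970/14 = 355
invoice 1: 33
invoice 2: 33 + 355 = 388
invoice 3: 388 + 355 = 743
invoice 4: 743 + 355 = 1098
invoice 5: 1098 + 355 = 1453
invoice 6: 1453 + 355 = 1808
invoice 7: 1808 + 355 = 2163
invoice 8: 2163 + 355 = 2518
invoice 9: 2518 + 355 = 2873
invoice 10: 2873 + 355 = 3228
invoice 11: 3228 + 355 = 3583
invoice 12: 3583 + 355 = 3938
invoice 13: 3938 + 355 = 4293
invoice 14: 4293 + 355 = 4648

33, 388, 743, 1098, 1453, 1808, 2163, 2518, 2873, 3228, 3583, 3938, 4293, 4648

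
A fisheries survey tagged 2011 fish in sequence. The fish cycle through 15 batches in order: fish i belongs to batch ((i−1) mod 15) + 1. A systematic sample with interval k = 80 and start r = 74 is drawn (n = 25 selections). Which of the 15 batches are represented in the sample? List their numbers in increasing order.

Consecutive selections differ by k = 80, so their batch numbers differ by 80 mod 15 = 5.
gcd(80, 15) = 5, so the sample visits 15/5 = 3 distinct residues mod 15.
Start 74 is batch 14; the batches hit are 4, 9, 14.

4, 9, 14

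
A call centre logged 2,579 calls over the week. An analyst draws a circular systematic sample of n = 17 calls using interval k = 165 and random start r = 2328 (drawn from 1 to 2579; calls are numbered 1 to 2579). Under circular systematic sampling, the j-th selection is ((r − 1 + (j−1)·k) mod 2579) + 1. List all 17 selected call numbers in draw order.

2328, 2493, 79, 244, 409, 574, 739, 904, 1069, 1234, 1399, 1564, 1729, 1894, 2059, 2224, 2389

Selection 1: 2328
Selection 2: 2328 + 165 = 2493
Selection 3: 2493 + 165 = 2658 → 2658 − 2579 = 79
Selection 4: 79 + 165 = 244
Selection 5: 244 + 165 = 409
Selection 6: 409 + 165 = 574
Selection 7: 574 + 165 = 739
Selection 8: 739 + 165 = 904
Selection 9: 904 + 165 = 1069
Selection 10: 1069 + 165 = 1234
Selection 11: 1234 + 165 = 1399
Selection 12: 1399 + 165 = 1564
Selection 13: 1564 + 165 = 1729
Selection 14: 1729 + 165 = 1894
Selection 15: 1894 + 165 = 2059
Selection 16: 2059 + 165 = 2224
Selection 17: 2224 + 165 = 2389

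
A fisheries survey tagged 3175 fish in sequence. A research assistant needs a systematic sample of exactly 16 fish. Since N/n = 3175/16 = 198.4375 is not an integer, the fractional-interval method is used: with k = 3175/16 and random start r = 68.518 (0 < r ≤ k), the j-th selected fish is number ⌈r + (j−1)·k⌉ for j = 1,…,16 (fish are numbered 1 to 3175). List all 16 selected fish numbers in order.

j=1: r + 0k = 68.518 → ⌈·⌉ = 69
j=2: r + 1k = 266.9555 → ⌈·⌉ = 267
j=3: r + 2k = 465.393 → ⌈·⌉ = 466
j=4: r + 3k = 663.8305 → ⌈·⌉ = 664
j=5: r + 4k = 862.268 → ⌈·⌉ = 863
j=6: r + 5k = 1060.7055 → ⌈·⌉ = 1061
j=7: r + 6k = 1259.143 → ⌈·⌉ = 1260
j=8: r + 7k = 1457.5805 → ⌈·⌉ = 1458
j=9: r + 8k = 1656.018 → ⌈·⌉ = 1657
j=10: r + 9k = 1854.4555 → ⌈·⌉ = 1855
j=11: r + 10k = 2052.893 → ⌈·⌉ = 2053
j=12: r + 11k = 2251.3305 → ⌈·⌉ = 2252
j=13: r + 12k = 2449.768 → ⌈·⌉ = 2450
j=14: r + 13k = 2648.2055 → ⌈·⌉ = 2649
j=15: r + 14k = 2846.643 → ⌈·⌉ = 2847
j=16: r + 15k = 3045.0805 → ⌈·⌉ = 3046

69, 267, 466, 664, 863, 1061, 1260, 1458, 1657, 1855, 2053, 2252, 2450, 2649, 2847, 3046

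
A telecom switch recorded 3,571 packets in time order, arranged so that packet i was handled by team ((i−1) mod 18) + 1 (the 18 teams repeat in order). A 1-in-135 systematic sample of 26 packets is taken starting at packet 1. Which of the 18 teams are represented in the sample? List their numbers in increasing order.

Consecutive selections differ by k = 135, so their team numbers differ by 135 mod 18 = 9.
gcd(135, 18) = 9, so the sample visits 18/9 = 2 distinct residues mod 18.
Start 1 is team 1; the teams hit are 1, 10.

1, 10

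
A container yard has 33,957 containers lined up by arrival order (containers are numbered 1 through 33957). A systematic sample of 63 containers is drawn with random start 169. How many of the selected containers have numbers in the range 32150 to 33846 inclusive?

3

k = 33957/63 = 539
First selection ≥ 32150: 169 + ⌈(32150−169)/539⌉·539 = 169 + 60×539 = 32509
Last selection ≤ 33846: 169 + ⌊(33846−169)/539⌋·539 = 169 + 62×539 = 33587
Count = 62 − 60 + 1 = 3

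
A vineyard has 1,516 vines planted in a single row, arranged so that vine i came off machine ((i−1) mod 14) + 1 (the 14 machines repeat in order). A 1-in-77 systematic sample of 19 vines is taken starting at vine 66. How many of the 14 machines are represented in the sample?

Consecutive selections differ by k = 77, so their machine numbers differ by 77 mod 14 = 7.
gcd(77, 14) = 7, so the sample visits 14/7 = 2 distinct residues mod 14.
Start 66 is machine 10; the machines hit are 3, 10.

2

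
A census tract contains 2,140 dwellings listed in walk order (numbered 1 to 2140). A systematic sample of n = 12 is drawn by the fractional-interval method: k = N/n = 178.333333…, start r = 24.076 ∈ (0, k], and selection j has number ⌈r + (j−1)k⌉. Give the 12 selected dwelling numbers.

j=1: r + 0k = 24.076 → ⌈·⌉ = 25
j=2: r + 1k = 202.409333… → ⌈·⌉ = 203
j=3: r + 2k = 380.742666… → ⌈·⌉ = 381
j=4: r + 3k = 559.076 → ⌈·⌉ = 560
j=5: r + 4k = 737.409333… → ⌈·⌉ = 738
j=6: r + 5k = 915.742666… → ⌈·⌉ = 916
j=7: r + 6k = 1094.076 → ⌈·⌉ = 1095
j=8: r + 7k = 1272.409333… → ⌈·⌉ = 1273
j=9: r + 8k = 1450.742666… → ⌈·⌉ = 1451
j=10: r + 9k = 1629.076 → ⌈·⌉ = 1630
j=11: r + 10k = 1807.409333… → ⌈·⌉ = 1808
j=12: r + 11k = 1985.742666… → ⌈·⌉ = 1986

25, 203, 381, 560, 738, 916, 1095, 1273, 1451, 1630, 1808, 1986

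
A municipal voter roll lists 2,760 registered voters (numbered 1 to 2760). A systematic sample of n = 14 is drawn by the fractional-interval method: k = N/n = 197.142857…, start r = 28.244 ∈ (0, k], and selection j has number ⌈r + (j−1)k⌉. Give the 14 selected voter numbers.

29, 226, 423, 620, 817, 1014, 1212, 1409, 1606, 1803, 2000, 2197, 2394, 2592

j=1: r + 0k = 28.244 → ⌈·⌉ = 29
j=2: r + 1k = 225.386857… → ⌈·⌉ = 226
j=3: r + 2k = 422.529714… → ⌈·⌉ = 423
j=4: r + 3k = 619.672571… → ⌈·⌉ = 620
j=5: r + 4k = 816.815428… → ⌈·⌉ = 817
j=6: r + 5k = 1013.958285… → ⌈·⌉ = 1014
j=7: r + 6k = 1211.101142… → ⌈·⌉ = 1212
j=8: r + 7k = 1408.244 → ⌈·⌉ = 1409
j=9: r + 8k = 1605.386857… → ⌈·⌉ = 1606
j=10: r + 9k = 1802.529714… → ⌈·⌉ = 1803
j=11: r + 10k = 1999.672571… → ⌈·⌉ = 2000
j=12: r + 11k = 2196.815428… → ⌈·⌉ = 2197
j=13: r + 12k = 2393.958285… → ⌈·⌉ = 2394
j=14: r + 13k = 2591.101142… → ⌈·⌉ = 2592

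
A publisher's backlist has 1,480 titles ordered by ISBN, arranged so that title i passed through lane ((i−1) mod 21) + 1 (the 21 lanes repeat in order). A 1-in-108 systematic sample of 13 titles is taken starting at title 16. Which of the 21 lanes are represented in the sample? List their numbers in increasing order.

Consecutive selections differ by k = 108, so their lane numbers differ by 108 mod 21 = 3.
gcd(108, 21) = 3, so the sample visits 21/3 = 7 distinct residues mod 21.
Start 16 is lane 16; the lanes hit are 1, 4, 7, 10, 13, 16, 19.

1, 4, 7, 10, 13, 16, 19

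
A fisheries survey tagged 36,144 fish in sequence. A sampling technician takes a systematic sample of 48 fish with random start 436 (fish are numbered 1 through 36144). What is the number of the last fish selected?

k = 36144/48 = 753
48th selection = r + (48−1)·k = 436 + 47×753 = 436 + 35391 = 35827

35827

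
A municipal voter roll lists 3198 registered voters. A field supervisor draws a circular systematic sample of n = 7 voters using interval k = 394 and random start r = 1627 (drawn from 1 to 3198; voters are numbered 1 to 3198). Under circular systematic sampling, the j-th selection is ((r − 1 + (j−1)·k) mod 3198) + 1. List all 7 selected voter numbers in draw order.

Selection 1: 1627
Selection 2: 1627 + 394 = 2021
Selection 3: 2021 + 394 = 2415
Selection 4: 2415 + 394 = 2809
Selection 5: 2809 + 394 = 3203 → 3203 − 3198 = 5
Selection 6: 5 + 394 = 399
Selection 7: 399 + 394 = 793

1627, 2021, 2415, 2809, 5, 399, 793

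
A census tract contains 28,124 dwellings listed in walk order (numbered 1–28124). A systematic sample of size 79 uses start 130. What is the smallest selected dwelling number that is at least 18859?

k = 28124/79 = 356
Steps past start: ⌈(18859 − 130)/356⌉ = ⌈18729/356⌉ = 53
Selected dwelling: 130 + 53×356 = 18998

18998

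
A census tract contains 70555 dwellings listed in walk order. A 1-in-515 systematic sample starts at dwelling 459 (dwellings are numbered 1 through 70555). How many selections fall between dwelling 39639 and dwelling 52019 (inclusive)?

k = 515
First selection ≥ 39639: 459 + ⌈(39639−459)/515⌉·515 = 459 + 77×515 = 40114
Last selection ≤ 52019: 459 + ⌊(52019−459)/515⌋·515 = 459 + 100×515 = 51959
Count = 100 − 77 + 1 = 24

24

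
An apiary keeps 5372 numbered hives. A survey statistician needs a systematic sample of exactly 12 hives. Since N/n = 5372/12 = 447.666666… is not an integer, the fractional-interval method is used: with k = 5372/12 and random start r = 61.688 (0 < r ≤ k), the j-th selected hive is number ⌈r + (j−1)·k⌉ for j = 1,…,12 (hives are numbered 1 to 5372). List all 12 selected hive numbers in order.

j=1: r + 0k = 61.688 → ⌈·⌉ = 62
j=2: r + 1k = 509.354666… → ⌈·⌉ = 510
j=3: r + 2k = 957.021333… → ⌈·⌉ = 958
j=4: r + 3k = 1404.688 → ⌈·⌉ = 1405
j=5: r + 4k = 1852.354666… → ⌈·⌉ = 1853
j=6: r + 5k = 2300.021333… → ⌈·⌉ = 2301
j=7: r + 6k = 2747.688 → ⌈·⌉ = 2748
j=8: r + 7k = 3195.354666… → ⌈·⌉ = 3196
j=9: r + 8k = 3643.021333… → ⌈·⌉ = 3644
j=10: r + 9k = 4090.688 → ⌈·⌉ = 4091
j=11: r + 10k = 4538.354666… → ⌈·⌉ = 4539
j=12: r + 11k = 4986.021333… → ⌈·⌉ = 4987

62, 510, 958, 1405, 1853, 2301, 2748, 3196, 3644, 4091, 4539, 4987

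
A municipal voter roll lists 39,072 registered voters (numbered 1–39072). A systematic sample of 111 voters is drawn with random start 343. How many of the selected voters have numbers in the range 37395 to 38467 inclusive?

k = 39072/111 = 352
First selection ≥ 37395: 343 + ⌈(37395−343)/352⌉·352 = 343 + 106×352 = 37655
Last selection ≤ 38467: 343 + ⌊(38467−343)/352⌋·352 = 343 + 108×352 = 38359
Count = 108 − 106 + 1 = 3

3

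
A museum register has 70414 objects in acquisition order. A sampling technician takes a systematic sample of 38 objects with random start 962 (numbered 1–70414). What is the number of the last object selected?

69523

k = 70414/38 = 1853
38th selection = r + (38−1)·k = 962 + 37×1853 = 962 + 68561 = 69523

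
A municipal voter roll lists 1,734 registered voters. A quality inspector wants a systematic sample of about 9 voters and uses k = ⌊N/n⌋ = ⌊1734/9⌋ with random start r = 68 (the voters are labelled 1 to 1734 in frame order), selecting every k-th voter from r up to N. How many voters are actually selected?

9

k = ⌊1734/9⌋ = 192
Achieved size = ⌊(1734 − 68)/192⌋ + 1 = ⌊1666/192⌋ + 1 = 8 + 1 = 9
(last selection: 68 + 8×192 = 1604 ≤ 1734; next would be 1796 > 1734)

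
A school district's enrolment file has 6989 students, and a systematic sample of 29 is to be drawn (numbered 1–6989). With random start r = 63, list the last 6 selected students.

k = N/n = 6989/29 = 241
24th selection = 63 + 23×241 = 5606
25th: 5606 + 241 = 5847
26th: 5847 + 241 = 6088
27th: 6088 + 241 = 6329
28th: 6329 + 241 = 6570
29th: 6570 + 241 = 6811

5606, 5847, 6088, 6329, 6570, 6811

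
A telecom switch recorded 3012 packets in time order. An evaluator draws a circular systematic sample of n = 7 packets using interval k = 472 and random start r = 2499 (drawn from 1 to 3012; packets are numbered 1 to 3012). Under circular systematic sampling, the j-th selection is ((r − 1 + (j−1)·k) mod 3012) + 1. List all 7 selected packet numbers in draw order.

Selection 1: 2499
Selection 2: 2499 + 472 = 2971
Selection 3: 2971 + 472 = 3443 → 3443 − 3012 = 431
Selection 4: 431 + 472 = 903
Selection 5: 903 + 472 = 1375
Selection 6: 1375 + 472 = 1847
Selection 7: 1847 + 472 = 2319

2499, 2971, 431, 903, 1375, 1847, 2319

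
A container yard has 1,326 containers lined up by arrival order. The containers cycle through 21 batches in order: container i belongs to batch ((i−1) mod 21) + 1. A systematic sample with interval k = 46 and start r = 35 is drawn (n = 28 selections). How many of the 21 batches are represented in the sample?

21

Consecutive selections differ by k = 46, so their batch numbers differ by 46 mod 21 = 4.
gcd(46, 21) = 1, so the sample visits 21/1 = 21 distinct residues mod 21.
Start 35 is batch 14; the batches hit are 1, 2, 3, 4, 5, 6, 7, 8, 9, 10, 11, 12, 13, 14, 15, 16, 17, 18, 19, 20, 21.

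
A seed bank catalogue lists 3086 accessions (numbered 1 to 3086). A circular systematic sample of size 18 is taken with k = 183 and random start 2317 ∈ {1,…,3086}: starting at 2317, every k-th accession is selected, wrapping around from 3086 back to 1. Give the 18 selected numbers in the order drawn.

2317, 2500, 2683, 2866, 3049, 146, 329, 512, 695, 878, 1061, 1244, 1427, 1610, 1793, 1976, 2159, 2342

Selection 1: 2317
Selection 2: 2317 + 183 = 2500
Selection 3: 2500 + 183 = 2683
Selection 4: 2683 + 183 = 2866
Selection 5: 2866 + 183 = 3049
Selection 6: 3049 + 183 = 3232 → 3232 − 3086 = 146
Selection 7: 146 + 183 = 329
Selection 8: 329 + 183 = 512
Selection 9: 512 + 183 = 695
Selection 10: 695 + 183 = 878
Selection 11: 878 + 183 = 1061
Selection 12: 1061 + 183 = 1244
Selection 13: 1244 + 183 = 1427
Selection 14: 1427 + 183 = 1610
Selection 15: 1610 + 183 = 1793
Selection 16: 1793 + 183 = 1976
Selection 17: 1976 + 183 = 2159
Selection 18: 2159 + 183 = 2342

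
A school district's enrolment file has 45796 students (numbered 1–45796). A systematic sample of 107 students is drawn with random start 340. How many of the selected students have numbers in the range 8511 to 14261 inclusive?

13

k = 45796/107 = 428
First selection ≥ 8511: 340 + ⌈(8511−340)/428⌉·428 = 340 + 20×428 = 8900
Last selection ≤ 14261: 340 + ⌊(14261−340)/428⌋·428 = 340 + 32×428 = 14036
Count = 32 − 20 + 1 = 13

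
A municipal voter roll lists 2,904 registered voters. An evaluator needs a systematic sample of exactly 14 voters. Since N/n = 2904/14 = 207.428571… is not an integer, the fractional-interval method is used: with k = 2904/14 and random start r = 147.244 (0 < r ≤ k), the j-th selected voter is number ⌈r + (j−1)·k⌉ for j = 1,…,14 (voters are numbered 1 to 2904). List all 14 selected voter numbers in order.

j=1: r + 0k = 147.244 → ⌈·⌉ = 148
j=2: r + 1k = 354.672571… → ⌈·⌉ = 355
j=3: r + 2k = 562.101142… → ⌈·⌉ = 563
j=4: r + 3k = 769.529714… → ⌈·⌉ = 770
j=5: r + 4k = 976.958285… → ⌈·⌉ = 977
j=6: r + 5k = 1184.386857… → ⌈·⌉ = 1185
j=7: r + 6k = 1391.815428… → ⌈·⌉ = 1392
j=8: r + 7k = 1599.244 → ⌈·⌉ = 1600
j=9: r + 8k = 1806.672571… → ⌈·⌉ = 1807
j=10: r + 9k = 2014.101142… → ⌈·⌉ = 2015
j=11: r + 10k = 2221.529714… → ⌈·⌉ = 2222
j=12: r + 11k = 2428.958285… → ⌈·⌉ = 2429
j=13: r + 12k = 2636.386857… → ⌈·⌉ = 2637
j=14: r + 13k = 2843.815428… → ⌈·⌉ = 2844

148, 355, 563, 770, 977, 1185, 1392, 1600, 1807, 2015, 2222, 2429, 2637, 2844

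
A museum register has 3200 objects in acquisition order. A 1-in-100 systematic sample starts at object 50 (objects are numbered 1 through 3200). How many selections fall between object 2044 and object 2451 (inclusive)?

k = 100
First selection ≥ 2044: 50 + ⌈(2044−50)/100⌉·100 = 50 + 20×100 = 2050
Last selection ≤ 2451: 50 + ⌊(2451−50)/100⌋·100 = 50 + 24×100 = 2450
Count = 24 − 20 + 1 = 5

5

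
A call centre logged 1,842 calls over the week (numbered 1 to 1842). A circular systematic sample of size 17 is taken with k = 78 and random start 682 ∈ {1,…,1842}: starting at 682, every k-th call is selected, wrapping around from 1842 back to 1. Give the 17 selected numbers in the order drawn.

Selection 1: 682
Selection 2: 682 + 78 = 760
Selection 3: 760 + 78 = 838
Selection 4: 838 + 78 = 916
Selection 5: 916 + 78 = 994
Selection 6: 994 + 78 = 1072
Selection 7: 1072 + 78 = 1150
Selection 8: 1150 + 78 = 1228
Selection 9: 1228 + 78 = 1306
Selection 10: 1306 + 78 = 1384
Selection 11: 1384 + 78 = 1462
Selection 12: 1462 + 78 = 1540
Selection 13: 1540 + 78 = 1618
Selection 14: 1618 + 78 = 1696
Selection 15: 1696 + 78 = 1774
Selection 16: 1774 + 78 = 1852 → 1852 − 1842 = 10
Selection 17: 10 + 78 = 88

682, 760, 838, 916, 994, 1072, 1150, 1228, 1306, 1384, 1462, 1540, 1618, 1696, 1774, 10, 88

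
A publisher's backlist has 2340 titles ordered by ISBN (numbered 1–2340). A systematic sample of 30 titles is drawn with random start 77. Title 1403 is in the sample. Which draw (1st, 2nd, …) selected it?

18

k = 2340/30 = 78
position = (1403 − 77)/78 + 1 = 1326/78 + 1 = 17 + 1 = 18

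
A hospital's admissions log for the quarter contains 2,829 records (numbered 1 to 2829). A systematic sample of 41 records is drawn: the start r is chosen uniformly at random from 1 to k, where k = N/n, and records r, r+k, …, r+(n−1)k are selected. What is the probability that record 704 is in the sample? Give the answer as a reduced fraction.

k = 2829/41 = 69.
Record 704 is selected iff r ≡ 704 (mod 69); exactly one such r in {1,…,69}.
Inclusion probability = 1/69.

1/69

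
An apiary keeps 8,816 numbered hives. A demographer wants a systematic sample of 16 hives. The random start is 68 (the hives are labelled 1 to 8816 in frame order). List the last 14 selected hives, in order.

k = N/n = 8816/16 = 551
3rd selection = 68 + 2×551 = 1170
4th: 1170 + 551 = 1721
5th: 1721 + 551 = 2272
6th: 2272 + 551 = 2823
7th: 2823 + 551 = 3374
8th: 3374 + 551 = 3925
9th: 3925 + 551 = 4476
10th: 4476 + 551 = 5027
11th: 5027 + 551 = 5578
12th: 5578 + 551 = 6129
13th: 6129 + 551 = 6680
14th: 6680 + 551 = 7231
15th: 7231 + 551 = 7782
16th: 7782 + 551 = 8333

1170, 1721, 2272, 2823, 3374, 3925, 4476, 5027, 5578, 6129, 6680, 7231, 7782, 8333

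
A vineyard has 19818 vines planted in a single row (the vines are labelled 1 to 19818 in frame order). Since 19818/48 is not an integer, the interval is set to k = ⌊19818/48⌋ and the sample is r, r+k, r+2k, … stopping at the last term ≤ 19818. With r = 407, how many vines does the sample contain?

48

k = ⌊19818/48⌋ = 412
Achieved size = ⌊(19818 − 407)/412⌋ + 1 = ⌊19411/412⌋ + 1 = 47 + 1 = 48
(last selection: 407 + 47×412 = 19771 ≤ 19818; next would be 20183 > 19818)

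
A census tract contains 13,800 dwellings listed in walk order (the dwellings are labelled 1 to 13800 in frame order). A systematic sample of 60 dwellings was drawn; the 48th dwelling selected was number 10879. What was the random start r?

69

k = 13800/60 = 230
r = 10879 − (48−1)×230 = 10879 − 10810 = 69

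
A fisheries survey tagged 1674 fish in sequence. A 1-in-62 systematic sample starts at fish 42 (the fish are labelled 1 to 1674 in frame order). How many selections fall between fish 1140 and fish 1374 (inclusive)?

4

k = 62
First selection ≥ 1140: 42 + ⌈(1140−42)/62⌉·62 = 42 + 18×62 = 1158
Last selection ≤ 1374: 42 + ⌊(1374−42)/62⌋·62 = 42 + 21×62 = 1344
Count = 21 − 18 + 1 = 4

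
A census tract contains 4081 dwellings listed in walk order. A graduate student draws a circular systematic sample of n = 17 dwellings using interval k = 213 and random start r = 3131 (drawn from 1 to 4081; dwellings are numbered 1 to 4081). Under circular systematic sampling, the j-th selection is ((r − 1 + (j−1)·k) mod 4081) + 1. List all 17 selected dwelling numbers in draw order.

Selection 1: 3131
Selection 2: 3131 + 213 = 3344
Selection 3: 3344 + 213 = 3557
Selection 4: 3557 + 213 = 3770
Selection 5: 3770 + 213 = 3983
Selection 6: 3983 + 213 = 4196 → 4196 − 4081 = 115
Selection 7: 115 + 213 = 328
Selection 8: 328 + 213 = 541
Selection 9: 541 + 213 = 754
Selection 10: 754 + 213 = 967
Selection 11: 967 + 213 = 1180
Selection 12: 1180 + 213 = 1393
Selection 13: 1393 + 213 = 1606
Selection 14: 1606 + 213 = 1819
Selection 15: 1819 + 213 = 2032
Selection 16: 2032 + 213 = 2245
Selection 17: 2245 + 213 = 2458

3131, 3344, 3557, 3770, 3983, 115, 328, 541, 754, 967, 1180, 1393, 1606, 1819, 2032, 2245, 2458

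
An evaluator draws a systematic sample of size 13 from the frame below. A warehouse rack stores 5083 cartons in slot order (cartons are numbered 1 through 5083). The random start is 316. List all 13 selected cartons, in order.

k = N/n = 5083/13 = 391
carton 1: 316
carton 2: 316 + 391 = 707
carton 3: 707 + 391 = 1098
carton 4: 1098 + 391 = 1489
carton 5: 1489 + 391 = 1880
carton 6: 1880 + 391 = 2271
carton 7: 2271 + 391 = 2662
carton 8: 2662 + 391 = 3053
carton 9: 3053 + 391 = 3444
carton 10: 3444 + 391 = 3835
carton 11: 3835 + 391 = 4226
carton 12: 4226 + 391 = 4617
carton 13: 4617 + 391 = 5008

316, 707, 1098, 1489, 1880, 2271, 2662, 3053, 3444, 3835, 4226, 4617, 5008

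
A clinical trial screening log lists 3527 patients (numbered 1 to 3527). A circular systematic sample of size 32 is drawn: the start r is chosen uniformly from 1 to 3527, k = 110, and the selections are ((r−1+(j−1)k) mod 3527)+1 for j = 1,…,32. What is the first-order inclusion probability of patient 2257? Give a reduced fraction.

32/3527

For each position j, as r ranges over 1…3527 the j-th selection hits every patient exactly once, so patient 2257 is selected for exactly 32 of the 3527 starts.
Inclusion probability = 32/3527.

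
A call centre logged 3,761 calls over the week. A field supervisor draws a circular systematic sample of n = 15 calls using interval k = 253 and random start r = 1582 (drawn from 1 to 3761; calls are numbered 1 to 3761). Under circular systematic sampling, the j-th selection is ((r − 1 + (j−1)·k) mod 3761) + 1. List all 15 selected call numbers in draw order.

Selection 1: 1582
Selection 2: 1582 + 253 = 1835
Selection 3: 1835 + 253 = 2088
Selection 4: 2088 + 253 = 2341
Selection 5: 2341 + 253 = 2594
Selection 6: 2594 + 253 = 2847
Selection 7: 2847 + 253 = 3100
Selection 8: 3100 + 253 = 3353
Selection 9: 3353 + 253 = 3606
Selection 10: 3606 + 253 = 3859 → 3859 − 3761 = 98
Selection 11: 98 + 253 = 351
Selection 12: 351 + 253 = 604
Selection 13: 604 + 253 = 857
Selection 14: 857 + 253 = 1110
Selection 15: 1110 + 253 = 1363

1582, 1835, 2088, 2341, 2594, 2847, 3100, 3353, 3606, 98, 351, 604, 857, 1110, 1363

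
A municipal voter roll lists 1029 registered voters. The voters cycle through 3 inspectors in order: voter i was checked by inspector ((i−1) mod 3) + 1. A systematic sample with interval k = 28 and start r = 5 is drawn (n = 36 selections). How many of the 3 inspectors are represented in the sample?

3

Consecutive selections differ by k = 28, so their inspector numbers differ by 28 mod 3 = 1.
gcd(28, 3) = 1, so the sample visits 3/1 = 3 distinct residues mod 3.
Start 5 is inspector 2; the inspectors hit are 1, 2, 3.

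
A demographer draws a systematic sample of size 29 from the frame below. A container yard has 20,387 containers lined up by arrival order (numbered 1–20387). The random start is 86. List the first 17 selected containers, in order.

86, 789, 1492, 2195, 2898, 3601, 4304, 5007, 5710, 6413, 7116, 7819, 8522, 9225, 9928, 10631, 11334

k = N/n = 20387/29 = 703
container 1: 86
container 2: 86 + 703 = 789
container 3: 789 + 703 = 1492
container 4: 1492 + 703 = 2195
container 5: 2195 + 703 = 2898
container 6: 2898 + 703 = 3601
container 7: 3601 + 703 = 4304
container 8: 4304 + 703 = 5007
container 9: 5007 + 703 = 5710
container 10: 5710 + 703 = 6413
container 11: 6413 + 703 = 7116
container 12: 7116 + 703 = 7819
container 13: 7819 + 703 = 8522
container 14: 8522 + 703 = 9225
container 15: 9225 + 703 = 9928
container 16: 9928 + 703 = 10631
container 17: 10631 + 703 = 11334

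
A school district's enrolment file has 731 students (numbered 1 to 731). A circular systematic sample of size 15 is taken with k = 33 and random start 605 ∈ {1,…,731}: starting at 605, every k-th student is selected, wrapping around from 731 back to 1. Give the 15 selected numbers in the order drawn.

Selection 1: 605
Selection 2: 605 + 33 = 638
Selection 3: 638 + 33 = 671
Selection 4: 671 + 33 = 704
Selection 5: 704 + 33 = 737 → 737 − 731 = 6
Selection 6: 6 + 33 = 39
Selection 7: 39 + 33 = 72
Selection 8: 72 + 33 = 105
Selection 9: 105 + 33 = 138
Selection 10: 138 + 33 = 171
Selection 11: 171 + 33 = 204
Selection 12: 204 + 33 = 237
Selection 13: 237 + 33 = 270
Selection 14: 270 + 33 = 303
Selection 15: 303 + 33 = 336

605, 638, 671, 704, 6, 39, 72, 105, 138, 171, 204, 237, 270, 303, 336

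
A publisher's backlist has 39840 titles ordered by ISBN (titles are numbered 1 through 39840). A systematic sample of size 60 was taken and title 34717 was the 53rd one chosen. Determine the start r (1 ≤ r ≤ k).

189

k = 39840/60 = 664
r = 34717 − (53−1)×664 = 34717 − 34528 = 189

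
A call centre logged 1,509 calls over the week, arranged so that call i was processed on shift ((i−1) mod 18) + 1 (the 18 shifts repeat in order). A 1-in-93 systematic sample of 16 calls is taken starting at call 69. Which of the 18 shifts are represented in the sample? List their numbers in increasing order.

3, 6, 9, 12, 15, 18

Consecutive selections differ by k = 93, so their shift numbers differ by 93 mod 18 = 3.
gcd(93, 18) = 3, so the sample visits 18/3 = 6 distinct residues mod 18.
Start 69 is shift 15; the shifts hit are 3, 6, 9, 12, 15, 18.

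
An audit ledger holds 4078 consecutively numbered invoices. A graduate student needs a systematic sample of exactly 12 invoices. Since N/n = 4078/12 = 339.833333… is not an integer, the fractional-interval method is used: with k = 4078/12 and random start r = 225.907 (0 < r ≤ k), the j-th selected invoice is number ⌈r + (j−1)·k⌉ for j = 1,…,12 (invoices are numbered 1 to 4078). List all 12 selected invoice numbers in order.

j=1: r + 0k = 225.907 → ⌈·⌉ = 226
j=2: r + 1k = 565.740333… → ⌈·⌉ = 566
j=3: r + 2k = 905.573666… → ⌈·⌉ = 906
j=4: r + 3k = 1245.407 → ⌈·⌉ = 1246
j=5: r + 4k = 1585.240333… → ⌈·⌉ = 1586
j=6: r + 5k = 1925.073666… → ⌈·⌉ = 1926
j=7: r + 6k = 2264.907 → ⌈·⌉ = 2265
j=8: r + 7k = 2604.740333… → ⌈·⌉ = 2605
j=9: r + 8k = 2944.573666… → ⌈·⌉ = 2945
j=10: r + 9k = 3284.407 → ⌈·⌉ = 3285
j=11: r + 10k = 3624.240333… → ⌈·⌉ = 3625
j=12: r + 11k = 3964.073666… → ⌈·⌉ = 3965

226, 566, 906, 1246, 1586, 1926, 2265, 2605, 2945, 3285, 3625, 3965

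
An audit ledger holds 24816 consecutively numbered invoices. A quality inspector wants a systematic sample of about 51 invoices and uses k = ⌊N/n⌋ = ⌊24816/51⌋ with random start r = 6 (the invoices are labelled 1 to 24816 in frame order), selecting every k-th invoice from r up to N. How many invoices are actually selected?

k = ⌊24816/51⌋ = 486
Achieved size = ⌊(24816 − 6)/486⌋ + 1 = ⌊24810/486⌋ + 1 = 51 + 1 = 52
(last selection: 6 + 51×486 = 24792 ≤ 24816; next would be 25278 > 24816)

52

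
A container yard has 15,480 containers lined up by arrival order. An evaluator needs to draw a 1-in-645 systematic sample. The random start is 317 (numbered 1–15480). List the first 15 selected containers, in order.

container 1: 317
container 2: 317 + 645 = 962
container 3: 962 + 645 = 1607
container 4: 1607 + 645 = 2252
container 5: 2252 + 645 = 2897
container 6: 2897 + 645 = 3542
container 7: 3542 + 645 = 4187
container 8: 4187 + 645 = 4832
container 9: 4832 + 645 = 5477
container 10: 5477 + 645 = 6122
container 11: 6122 + 645 = 6767
container 12: 6767 + 645 = 7412
container 13: 7412 + 645 = 8057
container 14: 8057 + 645 = 8702
container 15: 8702 + 645 = 9347

317, 962, 1607, 2252, 2897, 3542, 4187, 4832, 5477, 6122, 6767, 7412, 8057, 8702, 9347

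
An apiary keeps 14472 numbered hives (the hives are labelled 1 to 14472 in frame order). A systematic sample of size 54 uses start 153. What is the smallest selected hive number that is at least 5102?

5245

k = 14472/54 = 268
Steps past start: ⌈(5102 − 153)/268⌉ = ⌈4949/268⌉ = 19
Selected hive: 153 + 19×268 = 5245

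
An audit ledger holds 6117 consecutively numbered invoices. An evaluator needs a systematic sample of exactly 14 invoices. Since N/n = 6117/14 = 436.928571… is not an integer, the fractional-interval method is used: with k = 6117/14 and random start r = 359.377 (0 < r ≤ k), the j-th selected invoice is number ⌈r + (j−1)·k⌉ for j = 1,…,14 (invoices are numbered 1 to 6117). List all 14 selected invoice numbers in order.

360, 797, 1234, 1671, 2108, 2545, 2981, 3418, 3855, 4292, 4729, 5166, 5603, 6040

j=1: r + 0k = 359.377 → ⌈·⌉ = 360
j=2: r + 1k = 796.305571… → ⌈·⌉ = 797
j=3: r + 2k = 1233.234142… → ⌈·⌉ = 1234
j=4: r + 3k = 1670.162714… → ⌈·⌉ = 1671
j=5: r + 4k = 2107.091285… → ⌈·⌉ = 2108
j=6: r + 5k = 2544.019857… → ⌈·⌉ = 2545
j=7: r + 6k = 2980.948428… → ⌈·⌉ = 2981
j=8: r + 7k = 3417.877 → ⌈·⌉ = 3418
j=9: r + 8k = 3854.805571… → ⌈·⌉ = 3855
j=10: r + 9k = 4291.734142… → ⌈·⌉ = 4292
j=11: r + 10k = 4728.662714… → ⌈·⌉ = 4729
j=12: r + 11k = 5165.591285… → ⌈·⌉ = 5166
j=13: r + 12k = 5602.519857… → ⌈·⌉ = 5603
j=14: r + 13k = 6039.448428… → ⌈·⌉ = 6040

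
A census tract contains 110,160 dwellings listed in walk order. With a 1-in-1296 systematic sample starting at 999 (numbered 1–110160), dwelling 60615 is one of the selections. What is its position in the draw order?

k = 1296
position = (60615 − 999)/1296 + 1 = 59616/1296 + 1 = 46 + 1 = 47

47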